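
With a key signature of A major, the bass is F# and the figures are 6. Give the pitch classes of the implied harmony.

The written figures 6 are shorthand for 6/3: the 3 is implied.
A third above F# in this key is A.
A sixth above F# in this key is D.
Together with the bass F#, this spells D major in first inversion.

F#, A, D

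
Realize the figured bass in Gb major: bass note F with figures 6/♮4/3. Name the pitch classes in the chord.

F, Ab, B, Db

A third above F in this key is Ab.
A fourth above F in this key is Bb, made natural (B) by the ♮ figure.
A sixth above F in this key is Db.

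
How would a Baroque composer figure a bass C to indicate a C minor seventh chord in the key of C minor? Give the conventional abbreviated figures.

C is the root of C minor seventh, so the chord is in root position.
A seventh chord in root position is figured 7/5/3, conventionally abbreviated 7.

7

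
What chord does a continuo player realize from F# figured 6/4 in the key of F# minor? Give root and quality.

The figures 6/4 indicate a triad in second inversion.
In second inversion the root lies a fourth above the bass: a fourth above F# in F# minor is B.
The chord tones are F#, B, D, giving B minor.

B minor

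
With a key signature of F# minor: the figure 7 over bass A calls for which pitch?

Counting 6 letter steps above A lands on G; in F# minor, that letter is G#.

G#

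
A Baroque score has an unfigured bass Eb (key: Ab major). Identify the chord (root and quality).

An unfigured bass indicates a triad in root position.
In root position the bass is the root, so the root is Eb.
The chord tones are Eb, G, Bb, giving Eb major.

Eb major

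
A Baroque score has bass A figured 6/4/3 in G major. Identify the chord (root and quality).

D dominant seventh

The figures 6/4/3 indicate a seventh chord in second inversion.
In second inversion the root lies a fourth above the bass: a fourth above A in G major is D.
The chord tones are A, C, D, F#, giving D dominant seventh.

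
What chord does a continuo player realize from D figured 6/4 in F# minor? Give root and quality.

The figures 6/4 indicate a triad in second inversion.
In second inversion the root lies a fourth above the bass: a fourth above D in F# minor is G#.
The chord tones are D, G#, B, giving G# diminished.

G# diminished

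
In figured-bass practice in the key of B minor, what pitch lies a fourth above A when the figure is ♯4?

D#

Counting 3 letter steps above A lands on D; in B minor, that letter is D.
The #4 figure raises it a semitone, giving D#.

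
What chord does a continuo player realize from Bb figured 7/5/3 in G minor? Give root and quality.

The figures 7/5/3 indicate a seventh chord in root position.
In root position the bass is the root, so the root is Bb.
The chord tones are Bb, D, F, A, giving Bb major seventh.

Bb major seventh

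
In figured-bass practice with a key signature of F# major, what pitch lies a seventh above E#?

Counting 6 letter steps above E# lands on D; in F# major, that letter is D#.

D#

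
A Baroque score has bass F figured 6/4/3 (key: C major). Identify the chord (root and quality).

B half-diminished seventh

The figures 6/4/3 indicate a seventh chord in second inversion.
In second inversion the root lies a fourth above the bass: a fourth above F in C major is B.
The chord tones are F, A, B, D, giving B half-diminished seventh.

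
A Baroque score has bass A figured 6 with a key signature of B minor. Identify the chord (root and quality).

F# minor

The figures 6 indicate a triad in first inversion.
In first inversion the root lies a sixth above the bass: a sixth above A in B minor is F#.
The chord tones are A, C#, F#, giving F# minor.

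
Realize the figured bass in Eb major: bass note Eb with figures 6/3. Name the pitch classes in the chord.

A third above Eb in this key is G.
A sixth above Eb in this key is C.
Together with the bass Eb, this spells C minor in first inversion.

Eb, G, C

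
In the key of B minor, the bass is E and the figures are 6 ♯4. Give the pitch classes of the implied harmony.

E, A#, C#

A fourth above E in this key is A, raised to A# by the sharp.
A sixth above E in this key is C#.
Together with the bass E, this spells A# diminished in second inversion.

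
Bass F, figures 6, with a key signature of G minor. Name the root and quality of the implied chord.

The figures 6 indicate a triad in first inversion.
In first inversion the root lies a sixth above the bass: a sixth above F in G minor is D.
The chord tones are F, A, D, giving D minor.

D minor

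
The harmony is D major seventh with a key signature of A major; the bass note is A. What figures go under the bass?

4/3

A is the fifth of D major seventh, so the chord is in second inversion.
A seventh chord in second inversion is figured 6/4/3, conventionally abbreviated 4/3.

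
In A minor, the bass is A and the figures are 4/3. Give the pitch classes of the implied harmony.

A, C, D, F

The written figures 4/3 are shorthand for 6/4/3: the 6 is implied.
A third above A in this key is C.
A fourth above A in this key is D.
A sixth above A in this key is F.
Together with the bass A, this spells D minor seventh in second inversion.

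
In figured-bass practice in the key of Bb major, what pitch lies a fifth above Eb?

Bb

Counting 4 letter steps above Eb lands on B; in Bb major, that letter is Bb.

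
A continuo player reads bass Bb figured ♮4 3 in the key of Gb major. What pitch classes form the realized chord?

Bb, Db, E, Gb

The written figures ♮4 3 are shorthand for 6/4/3: the 6 is implied.
A third above Bb in this key is Db.
A fourth above Bb in this key is Eb, made natural (E) by the ♮ figure.
A sixth above Bb in this key is Gb.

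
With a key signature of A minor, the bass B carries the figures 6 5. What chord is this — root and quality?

The figures 6 5 indicate a seventh chord in first inversion.
In first inversion the root lies a sixth above the bass: a sixth above B in A minor is G.
The chord tones are B, D, F, G, giving G dominant seventh.

G dominant seventh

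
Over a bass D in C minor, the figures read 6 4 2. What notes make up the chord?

D, Eb, G, Bb

A second above D in this key is Eb.
A fourth above D in this key is G.
A sixth above D in this key is Bb.
Together with the bass D, this spells Eb major seventh in third inversion.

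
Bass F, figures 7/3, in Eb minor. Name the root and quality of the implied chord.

The figures 7/3 indicate a seventh chord in root position.
In root position the bass is the root, so the root is F.
The chord tones are F, Ab, Cb, Eb, giving F half-diminished seventh.

F half-diminished seventh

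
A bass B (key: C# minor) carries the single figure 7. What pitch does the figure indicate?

Counting 6 letter steps above B lands on A; in C# minor, that letter is A.

A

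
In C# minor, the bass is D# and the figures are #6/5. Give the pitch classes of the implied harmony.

D#, F#, A, B#

The written figures #6/5 are shorthand for 6/5/3: the 3 is implied.
A third above D# in this key is F#.
A fifth above D# in this key is A.
A sixth above D# in this key is B, raised to B# by the sharp.
Together with the bass D#, this spells B# diminished seventh in first inversion.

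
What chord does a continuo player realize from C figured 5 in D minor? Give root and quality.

The figures 5 indicate a triad in root position.
In root position the bass is the root, so the root is C.
The chord tones are C, E, G, giving C major.

C major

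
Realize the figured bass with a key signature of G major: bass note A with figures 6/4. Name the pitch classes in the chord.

A, D, F#

A fourth above A in this key is D.
A sixth above A in this key is F#.
Together with the bass A, this spells D major in second inversion.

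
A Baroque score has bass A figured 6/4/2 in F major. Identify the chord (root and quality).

The figures 6/4/2 indicate a seventh chord in third inversion.
In third inversion the root lies a second above the bass: a second above A in F major is Bb.
The chord tones are A, Bb, D, F, giving Bb major seventh.

Bb major seventh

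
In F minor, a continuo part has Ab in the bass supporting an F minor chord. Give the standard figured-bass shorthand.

Ab is the third of F minor, so the chord is in first inversion.
A triad in first inversion is figured 6/3, conventionally abbreviated 6.

6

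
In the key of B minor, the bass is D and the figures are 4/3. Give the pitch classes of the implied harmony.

D, F#, G, B

The written figures 4/3 are shorthand for 6/4/3: the 6 is implied.
A third above D in this key is F#.
A fourth above D in this key is G.
A sixth above D in this key is B.
Together with the bass D, this spells G major seventh in second inversion.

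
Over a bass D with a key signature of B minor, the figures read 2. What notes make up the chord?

The written figures 2 are shorthand for 6/4/2: the 6/4 are implied.
A second above D in this key is E.
A fourth above D in this key is G.
A sixth above D in this key is B.
Together with the bass D, this spells E minor seventh in third inversion.

D, E, G, B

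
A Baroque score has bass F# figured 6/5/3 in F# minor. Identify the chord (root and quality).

The figures 6/5/3 indicate a seventh chord in first inversion.
In first inversion the root lies a sixth above the bass: a sixth above F# in F# minor is D.
The chord tones are F#, A, C#, D, giving D major seventh.

D major seventh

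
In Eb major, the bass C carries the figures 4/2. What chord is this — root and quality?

D half-diminished seventh

The figures 4/2 indicate a seventh chord in third inversion.
In third inversion the root lies a second above the bass: a second above C in Eb major is D.
The chord tones are C, D, F, Ab, giving D half-diminished seventh.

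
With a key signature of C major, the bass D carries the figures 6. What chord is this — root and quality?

The figures 6 indicate a triad in first inversion.
In first inversion the root lies a sixth above the bass: a sixth above D in C major is B.
The chord tones are D, F, B, giving B diminished.

B diminished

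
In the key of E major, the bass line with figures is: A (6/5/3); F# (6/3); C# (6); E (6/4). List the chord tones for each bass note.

A (6/5/3): A, C#, E, F#.
F# (6/3): F#, A, D#.
C# (6/3): C#, E, A.
E (6/4): E, A, C#.

A, C#, E, F# | F#, A, D# | C#, E, A | E, A, C#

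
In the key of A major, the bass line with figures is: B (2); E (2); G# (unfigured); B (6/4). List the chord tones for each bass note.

B (6/4/2): B, C#, E, G#.
E (6/4/2): E, F#, A, C#.
G# (5/3): G#, B, D.
B (6/4): B, E, G#.

B, C#, E, G# | E, F#, A, C# | G#, B, D | B, E, G#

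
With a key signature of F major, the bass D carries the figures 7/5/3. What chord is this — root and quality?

The figures 7/5/3 indicate a seventh chord in root position.
In root position the bass is the root, so the root is D.
The chord tones are D, F, A, C, giving D minor seventh.

D minor seventh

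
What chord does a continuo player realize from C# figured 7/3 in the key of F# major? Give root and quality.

The figures 7/3 indicate a seventh chord in root position.
In root position the bass is the root, so the root is C#.
The chord tones are C#, E#, G#, B, giving C# dominant seventh.

C# dominant seventh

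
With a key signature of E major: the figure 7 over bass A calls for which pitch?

G#

Counting 6 letter steps above A lands on G; in E major, that letter is G#.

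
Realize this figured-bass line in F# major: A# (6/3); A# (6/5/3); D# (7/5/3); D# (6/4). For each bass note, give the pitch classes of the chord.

A# (6/3): A#, C#, F#.
A# (6/5/3): A#, C#, E#, F#.
D# (7/5/3): D#, F#, A#, C#.
D# (6/4): D#, G#, B.

A#, C#, F# | A#, C#, E#, F# | D#, F#, A#, C# | D#, G#, B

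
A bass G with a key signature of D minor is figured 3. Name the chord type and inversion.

triad, root position

3 is shorthand for 5/3.
Intervals of 5/3 above the bass form a triad; the bass is the root, so this is root position.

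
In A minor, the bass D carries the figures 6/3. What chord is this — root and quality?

The figures 6/3 indicate a triad in first inversion.
In first inversion the root lies a sixth above the bass: a sixth above D in A minor is B.
The chord tones are D, F, B, giving B diminished.

B diminished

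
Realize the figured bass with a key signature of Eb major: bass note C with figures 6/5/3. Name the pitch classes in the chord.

C, Eb, G, Ab

A third above C in this key is Eb.
A fifth above C in this key is G.
A sixth above C in this key is Ab.
Together with the bass C, this spells Ab major seventh in first inversion.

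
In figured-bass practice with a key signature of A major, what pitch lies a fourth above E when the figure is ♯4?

A#

Counting 3 letter steps above E lands on A; in A major, that letter is A.
The #4 figure raises it a semitone, giving A#.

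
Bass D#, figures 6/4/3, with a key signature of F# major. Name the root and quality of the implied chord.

G# minor seventh

The figures 6/4/3 indicate a seventh chord in second inversion.
In second inversion the root lies a fourth above the bass: a fourth above D# in F# major is G#.
The chord tones are D#, F#, G#, B, giving G# minor seventh.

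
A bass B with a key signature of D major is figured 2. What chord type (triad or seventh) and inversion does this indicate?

2 is shorthand for 6/4/2.
Intervals of 6/4/2 above the bass form a seventh chord; the bass is the seventh, so this is third inversion.

seventh chord, third inversion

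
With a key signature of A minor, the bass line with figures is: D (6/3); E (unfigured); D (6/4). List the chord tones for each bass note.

D (6/3): D, F, B.
E (5/3): E, G, B.
D (6/4): D, G, B.

D, F, B | E, G, B | D, G, B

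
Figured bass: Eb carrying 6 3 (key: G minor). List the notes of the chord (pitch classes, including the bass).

A third above Eb in this key is G.
A sixth above Eb in this key is C.
Together with the bass Eb, this spells C minor in first inversion.

Eb, G, C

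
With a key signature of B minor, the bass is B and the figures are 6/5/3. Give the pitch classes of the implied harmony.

B, D, F#, G

A third above B in this key is D.
A fifth above B in this key is F#.
A sixth above B in this key is G.
Together with the bass B, this spells G major seventh in first inversion.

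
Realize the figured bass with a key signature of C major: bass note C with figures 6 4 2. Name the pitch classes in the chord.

A second above C in this key is D.
A fourth above C in this key is F.
A sixth above C in this key is A.
Together with the bass C, this spells D minor seventh in third inversion.

C, D, F, A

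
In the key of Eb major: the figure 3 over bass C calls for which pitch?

Eb

Counting 2 letter steps above C lands on E; in Eb major, that letter is Eb.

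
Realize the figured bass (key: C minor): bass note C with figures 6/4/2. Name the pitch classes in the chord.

C, D, F, Ab

A second above C in this key is D.
A fourth above C in this key is F.
A sixth above C in this key is Ab.
Together with the bass C, this spells D half-diminished seventh in third inversion.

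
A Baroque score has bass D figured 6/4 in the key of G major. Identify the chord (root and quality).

The figures 6/4 indicate a triad in second inversion.
In second inversion the root lies a fourth above the bass: a fourth above D in G major is G.
The chord tones are D, G, B, giving G major.

G major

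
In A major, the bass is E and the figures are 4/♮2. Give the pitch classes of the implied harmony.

E, F, A, C#

The written figures 4/♮2 are shorthand for 6/4/2: the 6 is implied.
A second above E in this key is F#, made natural (F) by the ♮ figure.
A fourth above E in this key is A.
A sixth above E in this key is C#.
Together with the bass E, this spells F augmented major seventh in third inversion.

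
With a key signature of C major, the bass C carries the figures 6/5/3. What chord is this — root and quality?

A minor seventh

The figures 6/5/3 indicate a seventh chord in first inversion.
In first inversion the root lies a sixth above the bass: a sixth above C in C major is A.
The chord tones are C, E, G, A, giving A minor seventh.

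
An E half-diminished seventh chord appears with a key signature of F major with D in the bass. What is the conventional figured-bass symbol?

D is the seventh of E half-diminished seventh, so the chord is in third inversion.
A seventh chord in third inversion is figured 6/4/2, conventionally abbreviated 4/2.

4/2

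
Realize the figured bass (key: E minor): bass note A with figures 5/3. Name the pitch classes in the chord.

A third above A in this key is C.
A fifth above A in this key is E.
Together with the bass A, this spells A minor in root position.

A, C, E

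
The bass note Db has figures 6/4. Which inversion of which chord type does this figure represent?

triad, second inversion

Intervals of 6/4 above the bass form a triad; the bass is the fifth, so this is second inversion.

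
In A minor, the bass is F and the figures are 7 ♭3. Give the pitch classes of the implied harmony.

F, Ab, C, E

The written figures 7 ♭3 are shorthand for 7/5/3: the 5 is implied.
A third above F in this key is A, lowered to Ab by the flat.
A fifth above F in this key is C.
A seventh above F in this key is E.
Together with the bass F, this spells F minor-major seventh in root position.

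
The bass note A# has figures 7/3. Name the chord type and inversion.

seventh chord, root position

7/3 is shorthand for 7/5/3.
Intervals of 7/5/3 above the bass form a seventh chord; the bass is the root, so this is root position.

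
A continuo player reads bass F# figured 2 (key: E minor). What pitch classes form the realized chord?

F#, G, B, D

The written figures 2 are shorthand for 6/4/2: the 6/4 are implied.
A second above F# in this key is G.
A fourth above F# in this key is B.
A sixth above F# in this key is D.
Together with the bass F#, this spells G major seventh in third inversion.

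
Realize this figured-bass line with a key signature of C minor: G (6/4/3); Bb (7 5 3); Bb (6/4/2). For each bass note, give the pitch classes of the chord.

G, Bb, C, Eb | Bb, D, F, Ab | Bb, C, Eb, G

G (6/4/3): G, Bb, C, Eb.
Bb (7/5/3): Bb, D, F, Ab.
Bb (6/4/2): Bb, C, Eb, G.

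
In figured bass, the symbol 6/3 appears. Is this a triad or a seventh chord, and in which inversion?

triad, first inversion

Intervals of 6/3 above the bass form a triad; the bass is the third, so this is first inversion.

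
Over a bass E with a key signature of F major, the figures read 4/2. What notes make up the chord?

The written figures 4/2 are shorthand for 6/4/2: the 6 is implied.
A second above E in this key is F.
A fourth above E in this key is A.
A sixth above E in this key is C.
Together with the bass E, this spells F major seventh in third inversion.

E, F, A, C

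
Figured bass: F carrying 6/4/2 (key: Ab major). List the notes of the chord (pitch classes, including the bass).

A second above F in this key is G.
A fourth above F in this key is Bb.
A sixth above F in this key is Db.
Together with the bass F, this spells G half-diminished seventh in third inversion.

F, G, Bb, Db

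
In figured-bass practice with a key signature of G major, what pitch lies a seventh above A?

Counting 6 letter steps above A lands on G; in G major, that letter is G.

G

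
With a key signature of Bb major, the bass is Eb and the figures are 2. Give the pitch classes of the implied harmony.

The written figures 2 are shorthand for 6/4/2: the 6/4 are implied.
A second above Eb in this key is F.
A fourth above Eb in this key is A.
A sixth above Eb in this key is C.
Together with the bass Eb, this spells F dominant seventh in third inversion.

Eb, F, A, C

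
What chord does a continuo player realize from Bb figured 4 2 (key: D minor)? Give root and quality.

The figures 4 2 indicate a seventh chord in third inversion.
In third inversion the root lies a second above the bass: a second above Bb in D minor is C.
The chord tones are Bb, C, E, G, giving C dominant seventh.

C dominant seventh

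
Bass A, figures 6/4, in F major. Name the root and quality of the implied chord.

The figures 6/4 indicate a triad in second inversion.
In second inversion the root lies a fourth above the bass: a fourth above A in F major is D.
The chord tones are A, D, F, giving D minor.

D minor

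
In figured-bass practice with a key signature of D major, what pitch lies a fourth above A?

Counting 3 letter steps above A lands on D; in D major, that letter is D.

D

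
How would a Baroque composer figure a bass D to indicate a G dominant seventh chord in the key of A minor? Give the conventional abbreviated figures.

4/3

D is the fifth of G dominant seventh, so the chord is in second inversion.
A seventh chord in second inversion is figured 6/4/3, conventionally abbreviated 4/3.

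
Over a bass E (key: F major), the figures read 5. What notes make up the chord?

The written figures 5 are shorthand for 5/3: the 3 is implied.
A third above E in this key is G.
A fifth above E in this key is Bb.
Together with the bass E, this spells E diminished in root position.

E, G, Bb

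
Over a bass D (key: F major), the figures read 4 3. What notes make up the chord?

The written figures 4 3 are shorthand for 6/4/3: the 6 is implied.
A third above D in this key is F.
A fourth above D in this key is G.
A sixth above D in this key is Bb.
Together with the bass D, this spells G minor seventh in second inversion.

D, F, G, Bb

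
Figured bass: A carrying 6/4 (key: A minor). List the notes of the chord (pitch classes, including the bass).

A, D, F

A fourth above A in this key is D.
A sixth above A in this key is F.
Together with the bass A, this spells D minor in second inversion.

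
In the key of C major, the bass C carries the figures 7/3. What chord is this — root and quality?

C major seventh

The figures 7/3 indicate a seventh chord in root position.
In root position the bass is the root, so the root is C.
The chord tones are C, E, G, B, giving C major seventh.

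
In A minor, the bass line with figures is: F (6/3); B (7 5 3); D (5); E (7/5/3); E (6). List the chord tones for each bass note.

F (6/3): F, A, D.
B (7/5/3): B, D, F, A.
D (5/3): D, F, A.
E (7/5/3): E, G, B, D.
E (6/3): E, G, C.

F, A, D | B, D, F, A | D, F, A | E, G, B, D | E, G, C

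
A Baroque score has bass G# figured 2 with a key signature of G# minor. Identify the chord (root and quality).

The figures 2 indicate a seventh chord in third inversion.
In third inversion the root lies a second above the bass: a second above G# in G# minor is A#.
The chord tones are G#, A#, C#, E, giving A# half-diminished seventh.

A# half-diminished seventh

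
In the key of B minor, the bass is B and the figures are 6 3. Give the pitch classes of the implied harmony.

B, D, G

A third above B in this key is D.
A sixth above B in this key is G.
Together with the bass B, this spells G major in first inversion.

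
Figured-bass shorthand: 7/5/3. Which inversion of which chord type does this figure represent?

Intervals of 7/5/3 above the bass form a seventh chord; the bass is the root, so this is root position.

seventh chord, root position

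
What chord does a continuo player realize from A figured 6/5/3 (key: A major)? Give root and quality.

F# minor seventh

The figures 6/5/3 indicate a seventh chord in first inversion.
In first inversion the root lies a sixth above the bass: a sixth above A in A major is F#.
The chord tones are A, C#, E, F#, giving F# minor seventh.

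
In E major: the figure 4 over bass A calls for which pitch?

D#

Counting 3 letter steps above A lands on D; in E major, that letter is D#.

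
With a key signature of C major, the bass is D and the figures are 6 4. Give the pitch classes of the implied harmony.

D, G, B

A fourth above D in this key is G.
A sixth above D in this key is B.
Together with the bass D, this spells G major in second inversion.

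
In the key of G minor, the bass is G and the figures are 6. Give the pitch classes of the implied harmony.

G, Bb, Eb

The written figures 6 are shorthand for 6/3: the 3 is implied.
A third above G in this key is Bb.
A sixth above G in this key is Eb.
Together with the bass G, this spells Eb major in first inversion.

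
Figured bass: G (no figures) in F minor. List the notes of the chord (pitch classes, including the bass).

G, Bb, Db

An unfigured bass implies 5/3.
A third above G in this key is Bb.
A fifth above G in this key is Db.
Together with the bass G, this spells G diminished in root position.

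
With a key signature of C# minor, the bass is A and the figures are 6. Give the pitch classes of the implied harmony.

A, C#, F#

The written figures 6 are shorthand for 6/3: the 3 is implied.
A third above A in this key is C#.
A sixth above A in this key is F#.
Together with the bass A, this spells F# minor in first inversion.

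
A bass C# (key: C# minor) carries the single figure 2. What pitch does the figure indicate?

Counting 1 letter step above C# lands on D; in C# minor, that letter is D#.

D#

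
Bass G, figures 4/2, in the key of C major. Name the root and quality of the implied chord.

A minor seventh

The figures 4/2 indicate a seventh chord in third inversion.
In third inversion the root lies a second above the bass: a second above G in C major is A.
The chord tones are G, A, C, E, giving A minor seventh.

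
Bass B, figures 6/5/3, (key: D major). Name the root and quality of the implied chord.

The figures 6/5/3 indicate a seventh chord in first inversion.
In first inversion the root lies a sixth above the bass: a sixth above B in D major is G.
The chord tones are B, D, F#, G, giving G major seventh.

G major seventh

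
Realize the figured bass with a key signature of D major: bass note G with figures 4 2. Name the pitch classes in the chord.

The written figures 4 2 are shorthand for 6/4/2: the 6 is implied.
A second above G in this key is A.
A fourth above G in this key is C#.
A sixth above G in this key is E.
Together with the bass G, this spells A dominant seventh in third inversion.

G, A, C#, E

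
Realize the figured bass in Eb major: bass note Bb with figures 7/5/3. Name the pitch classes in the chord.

Bb, D, F, Ab

A third above Bb in this key is D.
A fifth above Bb in this key is F.
A seventh above Bb in this key is Ab.
Together with the bass Bb, this spells Bb dominant seventh in root position.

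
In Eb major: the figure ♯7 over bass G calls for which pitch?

F#

Counting 6 letter steps above G lands on F; in Eb major, that letter is F.
The #7 figure raises it a semitone, giving F#.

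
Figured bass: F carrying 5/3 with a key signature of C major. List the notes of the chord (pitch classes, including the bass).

A third above F in this key is A.
A fifth above F in this key is C.
Together with the bass F, this spells F major in root position.

F, A, C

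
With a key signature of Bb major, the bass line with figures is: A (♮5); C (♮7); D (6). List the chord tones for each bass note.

A, C, E | C, Eb, G, B | D, F, Bb

A (♮5/3): A, C, E.
C (♮7/5/3): C, Eb, G, B.
D (6/3): D, F, Bb.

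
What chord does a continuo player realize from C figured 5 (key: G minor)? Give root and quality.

C minor

The figures 5 indicate a triad in root position.
In root position the bass is the root, so the root is C.
The chord tones are C, Eb, G, giving C minor.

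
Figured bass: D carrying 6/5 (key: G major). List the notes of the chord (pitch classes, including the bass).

D, F#, A, B

The written figures 6/5 are shorthand for 6/5/3: the 3 is implied.
A third above D in this key is F#.
A fifth above D in this key is A.
A sixth above D in this key is B.
Together with the bass D, this spells B minor seventh in first inversion.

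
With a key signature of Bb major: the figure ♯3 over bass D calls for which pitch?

Counting 2 letter steps above D lands on F; in Bb major, that letter is F.
The #3 figure raises it a semitone, giving F#.

F#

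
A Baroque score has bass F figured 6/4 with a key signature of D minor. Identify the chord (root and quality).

The figures 6/4 indicate a triad in second inversion.
In second inversion the root lies a fourth above the bass: a fourth above F in D minor is Bb.
The chord tones are F, Bb, D, giving Bb major.

Bb major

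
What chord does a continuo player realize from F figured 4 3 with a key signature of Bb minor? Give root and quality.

The figures 4 3 indicate a seventh chord in second inversion.
In second inversion the root lies a fourth above the bass: a fourth above F in Bb minor is Bb.
The chord tones are F, Ab, Bb, Db, giving Bb minor seventh.

Bb minor seventh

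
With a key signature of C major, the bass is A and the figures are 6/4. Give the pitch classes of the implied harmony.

A, D, F

A fourth above A in this key is D.
A sixth above A in this key is F.
Together with the bass A, this spells D minor in second inversion.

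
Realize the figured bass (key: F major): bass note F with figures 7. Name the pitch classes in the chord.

F, A, C, E

The written figures 7 are shorthand for 7/5/3: the 5/3 are implied.
A third above F in this key is A.
A fifth above F in this key is C.
A seventh above F in this key is E.
Together with the bass F, this spells F major seventh in root position.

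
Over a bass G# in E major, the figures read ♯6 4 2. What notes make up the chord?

A second above G# in this key is A.
A fourth above G# in this key is C#.
A sixth above G# in this key is E, raised to E# by the sharp.
Together with the bass G#, this spells A augmented major seventh in third inversion.

G#, A, C#, E#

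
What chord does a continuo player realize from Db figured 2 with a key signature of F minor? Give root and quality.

The figures 2 indicate a seventh chord in third inversion.
In third inversion the root lies a second above the bass: a second above Db in F minor is Eb.
The chord tones are Db, Eb, G, Bb, giving Eb dominant seventh.

Eb dominant seventh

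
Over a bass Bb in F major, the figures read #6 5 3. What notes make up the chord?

A third above Bb in this key is D.
A fifth above Bb in this key is F.
A sixth above Bb in this key is G, raised to G# by the sharp.

Bb, D, F, G#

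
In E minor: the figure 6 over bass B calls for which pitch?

G

Counting 5 letter steps above B lands on G; in E minor, that letter is G.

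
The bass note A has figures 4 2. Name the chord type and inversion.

seventh chord, third inversion

4 2 is shorthand for 6/4/2.
Intervals of 6/4/2 above the bass form a seventh chord; the bass is the seventh, so this is third inversion.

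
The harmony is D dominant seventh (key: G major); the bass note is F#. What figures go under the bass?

6/5

F# is the third of D dominant seventh, so the chord is in first inversion.
A seventh chord in first inversion is figured 6/5/3, conventionally abbreviated 6/5.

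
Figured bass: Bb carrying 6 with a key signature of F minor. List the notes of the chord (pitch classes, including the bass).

The written figures 6 are shorthand for 6/3: the 3 is implied.
A third above Bb in this key is Db.
A sixth above Bb in this key is G.
Together with the bass Bb, this spells G diminished in first inversion.

Bb, Db, G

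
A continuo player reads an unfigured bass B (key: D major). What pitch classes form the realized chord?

B, D, F#

An unfigured bass implies 5/3.
A third above B in this key is D.
A fifth above B in this key is F#.
Together with the bass B, this spells B minor in root position.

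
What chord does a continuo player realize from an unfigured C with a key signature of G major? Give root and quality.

An unfigured bass indicates a triad in root position.
In root position the bass is the root, so the root is C.
The chord tones are C, E, G, giving C major.

C major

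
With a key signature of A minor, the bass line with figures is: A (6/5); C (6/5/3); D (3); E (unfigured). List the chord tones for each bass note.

A, C, E, F | C, E, G, A | D, F, A | E, G, B

A (6/5/3): A, C, E, F.
C (6/5/3): C, E, G, A.
D (5/3): D, F, A.
E (5/3): E, G, B.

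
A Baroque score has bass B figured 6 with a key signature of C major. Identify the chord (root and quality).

G major

The figures 6 indicate a triad in first inversion.
In first inversion the root lies a sixth above the bass: a sixth above B in C major is G.
The chord tones are B, D, G, giving G major.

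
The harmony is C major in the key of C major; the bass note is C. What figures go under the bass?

C is the root of C major, so the chord is in root position.
A triad in root position is figured 5/3, conventionally abbreviated (no figures — root-position triad).

no figures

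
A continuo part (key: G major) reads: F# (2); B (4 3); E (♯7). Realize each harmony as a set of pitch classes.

F#, G, B, D | B, D, E, G | E, G, B, D#

F# (6/4/2): F#, G, B, D.
B (6/4/3): B, D, E, G.
E (#7/5/3): E, G, B, D#.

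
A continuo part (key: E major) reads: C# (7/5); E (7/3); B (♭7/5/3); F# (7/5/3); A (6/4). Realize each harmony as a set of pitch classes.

C#, E, G#, B | E, G#, B, D# | B, D#, F#, Ab | F#, A, C#, E | A, D#, F#

C# (7/5/3): C#, E, G#, B.
E (7/5/3): E, G#, B, D#.
B (b7/5/3): B, D#, F#, Ab.
F# (7/5/3): F#, A, C#, E.
A (6/4): A, D#, F#.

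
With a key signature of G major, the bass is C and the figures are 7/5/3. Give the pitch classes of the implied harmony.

C, E, G, B

A third above C in this key is E.
A fifth above C in this key is G.
A seventh above C in this key is B.
Together with the bass C, this spells C major seventh in root position.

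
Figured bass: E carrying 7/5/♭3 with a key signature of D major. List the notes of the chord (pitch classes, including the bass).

A third above E in this key is G, lowered to Gb by the flat.
A fifth above E in this key is B.
A seventh above E in this key is D.

E, Gb, B, D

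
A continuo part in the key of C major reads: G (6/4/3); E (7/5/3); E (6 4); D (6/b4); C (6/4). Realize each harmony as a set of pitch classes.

G (6/4/3): G, B, C, E.
E (7/5/3): E, G, B, D.
E (6/4): E, A, C.
D (6/b4): D, Gb, B.
C (6/4): C, F, A.

G, B, C, E | E, G, B, D | E, A, C | D, Gb, B | C, F, A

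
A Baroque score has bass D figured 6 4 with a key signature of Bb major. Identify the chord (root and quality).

The figures 6 4 indicate a triad in second inversion.
In second inversion the root lies a fourth above the bass: a fourth above D in Bb major is G.
The chord tones are D, G, Bb, giving G minor.

G minor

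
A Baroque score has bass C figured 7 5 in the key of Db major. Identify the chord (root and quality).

C half-diminished seventh

The figures 7 5 indicate a seventh chord in root position.
In root position the bass is the root, so the root is C.
The chord tones are C, Eb, Gb, Bb, giving C half-diminished seventh.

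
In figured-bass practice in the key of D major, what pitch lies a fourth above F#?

B

Counting 3 letter steps above F# lands on B; in D major, that letter is B.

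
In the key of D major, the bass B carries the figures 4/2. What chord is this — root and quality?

The figures 4/2 indicate a seventh chord in third inversion.
In third inversion the root lies a second above the bass: a second above B in D major is C#.
The chord tones are B, C#, E, G, giving C# half-diminished seventh.

C# half-diminished seventh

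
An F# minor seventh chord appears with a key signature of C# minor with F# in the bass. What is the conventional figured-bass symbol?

F# is the root of F# minor seventh, so the chord is in root position.
A seventh chord in root position is figured 7/5/3, conventionally abbreviated 7.

7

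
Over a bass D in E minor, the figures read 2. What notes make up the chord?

The written figures 2 are shorthand for 6/4/2: the 6/4 are implied.
A second above D in this key is E.
A fourth above D in this key is G.
A sixth above D in this key is B.
Together with the bass D, this spells E minor seventh in third inversion.

D, E, G, B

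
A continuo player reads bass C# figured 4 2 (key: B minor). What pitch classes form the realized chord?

The written figures 4 2 are shorthand for 6/4/2: the 6 is implied.
A second above C# in this key is D.
A fourth above C# in this key is F#.
A sixth above C# in this key is A.
Together with the bass C#, this spells D major seventh in third inversion.

C#, D, F#, A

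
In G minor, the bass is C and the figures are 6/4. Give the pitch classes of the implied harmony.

A fourth above C in this key is F.
A sixth above C in this key is A.
Together with the bass C, this spells F major in second inversion.

C, F, A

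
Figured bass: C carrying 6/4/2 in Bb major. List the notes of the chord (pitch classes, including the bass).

A second above C in this key is D.
A fourth above C in this key is F.
A sixth above C in this key is A.
Together with the bass C, this spells D minor seventh in third inversion.

C, D, F, A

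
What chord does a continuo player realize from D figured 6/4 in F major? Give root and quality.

G minor

The figures 6/4 indicate a triad in second inversion.
In second inversion the root lies a fourth above the bass: a fourth above D in F major is G.
The chord tones are D, G, Bb, giving G minor.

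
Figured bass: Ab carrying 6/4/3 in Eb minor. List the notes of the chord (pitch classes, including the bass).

Ab, Cb, Db, F

A third above Ab in this key is Cb.
A fourth above Ab in this key is Db.
A sixth above Ab in this key is F.
Together with the bass Ab, this spells Db dominant seventh in second inversion.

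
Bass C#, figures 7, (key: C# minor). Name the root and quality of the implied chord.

C# minor seventh

The figures 7 indicate a seventh chord in root position.
In root position the bass is the root, so the root is C#.
The chord tones are C#, E, G#, B, giving C# minor seventh.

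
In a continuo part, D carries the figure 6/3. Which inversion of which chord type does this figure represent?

Intervals of 6/3 above the bass form a triad; the bass is the third, so this is first inversion.

triad, first inversion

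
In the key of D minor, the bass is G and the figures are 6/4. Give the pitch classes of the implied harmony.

G, C, E

A fourth above G in this key is C.
A sixth above G in this key is E.
Together with the bass G, this spells C major in second inversion.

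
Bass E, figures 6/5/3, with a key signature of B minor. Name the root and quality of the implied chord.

The figures 6/5/3 indicate a seventh chord in first inversion.
In first inversion the root lies a sixth above the bass: a sixth above E in B minor is C#.
The chord tones are E, G, B, C#, giving C# half-diminished seventh.

C# half-diminished seventh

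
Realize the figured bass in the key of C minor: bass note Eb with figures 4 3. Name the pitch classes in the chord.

Eb, G, Ab, C

The written figures 4 3 are shorthand for 6/4/3: the 6 is implied.
A third above Eb in this key is G.
A fourth above Eb in this key is Ab.
A sixth above Eb in this key is C.
Together with the bass Eb, this spells Ab major seventh in second inversion.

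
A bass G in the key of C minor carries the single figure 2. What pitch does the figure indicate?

Ab

Counting 1 letter step above G lands on A; in C minor, that letter is Ab.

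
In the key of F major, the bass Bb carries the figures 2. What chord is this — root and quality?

The figures 2 indicate a seventh chord in third inversion.
In third inversion the root lies a second above the bass: a second above Bb in F major is C.
The chord tones are Bb, C, E, G, giving C dominant seventh.

C dominant seventh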